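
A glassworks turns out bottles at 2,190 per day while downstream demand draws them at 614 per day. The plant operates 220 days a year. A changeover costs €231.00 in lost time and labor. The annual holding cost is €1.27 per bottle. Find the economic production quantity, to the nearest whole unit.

Annual demand D = 614 × 220 = 135,080.
Production build-up factor (1 − d/p) = 1 − 614/2,190 = 0.7196.
Q* = √(2DS / (H(1 − d/p))) = √(2 × 135,080 × 231 / (1.27 × 0.7196)).
= √(62,406,960 / 0.9139) ≈ 8263.397.

Q* ≈ 8,263 bottles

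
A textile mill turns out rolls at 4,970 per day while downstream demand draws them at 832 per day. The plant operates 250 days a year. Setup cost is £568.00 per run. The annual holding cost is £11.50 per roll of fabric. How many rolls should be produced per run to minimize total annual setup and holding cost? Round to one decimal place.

Q* ≈ 4,967.7 rolls

Annual demand D = 832 × 250 = 208,000.
Production build-up factor (1 − d/p) = 1 − 832/4,970 = 0.8326.
Q* = √(2DS / (H(1 − d/p))) = √(2 × 208,000 × 568 / (11.5 × 0.8326)).
= √(236,288,000 / 9.5748) ≈ 4967.694.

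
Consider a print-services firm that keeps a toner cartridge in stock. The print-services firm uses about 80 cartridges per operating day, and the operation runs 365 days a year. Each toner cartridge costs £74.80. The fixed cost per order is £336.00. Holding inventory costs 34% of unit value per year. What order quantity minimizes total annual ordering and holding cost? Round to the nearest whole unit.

Q* ≈ 878 cartridges

Annual demand D = 80 × 365 = 29,200.
Holding cost H = 0.34 × £74.80 = £25.4320 per unit per year.
EOQ = √(2DS / H) = √(2 × 29,200 × 336 / 25.432).
= √(19,622,400 / 25.432) = √771,563.3847 ≈ 878.387.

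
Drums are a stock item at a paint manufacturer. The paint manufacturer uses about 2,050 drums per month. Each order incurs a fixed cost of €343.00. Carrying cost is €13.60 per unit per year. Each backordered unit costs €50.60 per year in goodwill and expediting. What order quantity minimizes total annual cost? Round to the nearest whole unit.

Annual demand D = 2,050 × 12 = 24,600.
With planned backorders, Q* = √(2DS/H) · √((H+B)/B).
√(2DS/H) = √(2 × 24,600 × 343 / 13.6) = 1113.936.
√((H+B)/B) = √((13.6+50.6)/50.6) = 1.1264.
Q* ≈ 1254.736.

Q* ≈ 1,255 drums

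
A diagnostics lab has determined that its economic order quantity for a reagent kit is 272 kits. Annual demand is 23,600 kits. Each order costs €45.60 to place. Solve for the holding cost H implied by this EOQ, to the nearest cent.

Squaring Q* = √(2DS/H) gives Q*² = 2DS/H.
From Q* = √(2DS/H): H = 2DS / Q*² = 2 × 23,600 × 45.6 / 272² = 29.0917.

H ≈ €29.09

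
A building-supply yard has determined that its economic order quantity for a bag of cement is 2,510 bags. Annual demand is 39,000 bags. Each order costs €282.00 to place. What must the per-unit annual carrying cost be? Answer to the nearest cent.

H ≈ €3.49

Squaring Q* = √(2DS/H) gives Q*² = 2DS/H.
From Q* = √(2DS/H): H = 2DS / Q*² = 2 × 39,000 × 282 / 2,510² = 3.4914.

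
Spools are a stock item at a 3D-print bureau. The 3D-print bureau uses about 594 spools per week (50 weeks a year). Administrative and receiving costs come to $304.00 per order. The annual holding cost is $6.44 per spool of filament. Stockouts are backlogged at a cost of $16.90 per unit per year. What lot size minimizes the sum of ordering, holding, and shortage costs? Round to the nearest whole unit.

Annual demand D = 594 × 50 = 29,700.
With planned backorders, Q* = √(2DS/H) · √((H+B)/B).
√(2DS/H) = √(2 × 29,700 × 304 / 6.44) = 1674.507.
√((H+B)/B) = √((6.44+16.9)/16.9) = 1.1752.
Q* ≈ 1967.860.

Q* ≈ 1,968 spools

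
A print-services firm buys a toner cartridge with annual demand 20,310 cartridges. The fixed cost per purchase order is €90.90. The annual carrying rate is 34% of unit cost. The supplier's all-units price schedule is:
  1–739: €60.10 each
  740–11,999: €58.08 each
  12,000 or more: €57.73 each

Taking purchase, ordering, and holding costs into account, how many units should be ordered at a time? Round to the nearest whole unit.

Holding cost per unit per year at price C is H = 0.34·C.
For each price level, check whether its EOQ is feasible; otherwise the best quantity at that price is the breakpoint.
EOQ at €60.10 = 425.1 (feasible in tier 1): TC = 20,310×€60.10 + (20,310/425.1)×90.9 + (425.1/2)×0.34×€60.10 = €1,229,317.18.
EOQ at €58.08 = 432.4 < 740, so use break Q=740: TC = 20,310×€58.08 + (20,310/740.0)×90.9 + (740.0/2)×0.34×€58.08 = €1,189,406.10.
EOQ at €57.73 = 433.7 < 12000, so use break Q=12000: TC = 20,310×€57.73 + (20,310/12000.0)×90.9 + (12000.0/2)×0.34×€57.73 = €1,290,419.35.
Lowest total cost is €1,189,406.10 at Q = 740.0.

Q* ≈ 740 cartridges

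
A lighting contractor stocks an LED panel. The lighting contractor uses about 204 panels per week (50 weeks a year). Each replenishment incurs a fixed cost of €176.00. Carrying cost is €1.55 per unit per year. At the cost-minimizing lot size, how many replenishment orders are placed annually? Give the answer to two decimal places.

Annual demand D = 204 × 50 = 10,200.
The optimal lot size = √(2DS/H) = √(2 × 10,200 × 176 / 1.55) ≈ 1521.97.
Orders per year = D / Q* = 10,200 / 1521.97 ≈ 6.702.

N ≈ 6.70 orders per year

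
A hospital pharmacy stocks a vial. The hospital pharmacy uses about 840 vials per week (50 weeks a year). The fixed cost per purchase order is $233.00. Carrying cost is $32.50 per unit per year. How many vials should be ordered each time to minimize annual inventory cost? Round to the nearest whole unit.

Annual demand D = 840 × 50 = 42,000.
EOQ = √(2DS / H) = √(2 × 42,000 × 233 / 32.5).
= √(19,572,000 / 32.5) = √602,215.3846 ≈ 776.025.

Q* ≈ 776 vials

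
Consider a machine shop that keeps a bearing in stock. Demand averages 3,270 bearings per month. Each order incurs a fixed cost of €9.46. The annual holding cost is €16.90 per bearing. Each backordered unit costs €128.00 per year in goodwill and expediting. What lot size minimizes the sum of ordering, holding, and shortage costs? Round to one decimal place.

Q* ≈ 223.0 bearings

Annual demand D = 3,270 × 12 = 39,240.
With planned backorders, Q* = √(2DS/H) · √((H+B)/B).
√(2DS/H) = √(2 × 39,240 × 9.46 / 16.9) = 209.595.
√((H+B)/B) = √((16.9+128)/128) = 1.0640.
Q* ≈ 223.003.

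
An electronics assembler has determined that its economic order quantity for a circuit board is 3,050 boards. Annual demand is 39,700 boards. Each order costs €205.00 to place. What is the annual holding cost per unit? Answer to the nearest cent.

H ≈ €1.75

The basic EOQ model gives Q* = √(2DS/H); rearrange for the unknown.
From Q* = √(2DS/H): H = 2DS / Q*² = 2 × 39,700 × 205 / 3,050² = 1.7497.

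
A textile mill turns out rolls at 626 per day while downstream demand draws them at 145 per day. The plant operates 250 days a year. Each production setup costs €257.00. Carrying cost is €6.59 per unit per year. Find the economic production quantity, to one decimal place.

Q* ≈ 1,918.3 rolls

Annual demand D = 145 × 250 = 36,250.
Production build-up factor (1 − d/p) = 1 − 145/626 = 0.7684.
Q* = √(2DS / (H(1 − d/p))) = √(2 × 36,250 × 257 / (6.59 × 0.7684)).
= √(18,632,500 / 5.0636) ≈ 1918.260.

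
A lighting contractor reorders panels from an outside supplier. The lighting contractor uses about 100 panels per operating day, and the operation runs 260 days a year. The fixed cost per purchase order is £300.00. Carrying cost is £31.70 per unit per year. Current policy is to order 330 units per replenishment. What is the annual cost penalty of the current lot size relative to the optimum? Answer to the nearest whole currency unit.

Extra cost ≈ £6,629 per year

Annual demand D = 100 × 260 = 26,000.
EOQ = √(2DS/H) = √(2 × 26,000 × 300 / 31.7) ≈ 701.51.
Cost at Q* = (D/Q*)S + (Q*/2)H = √(2DSH) ≈ £22,237.81.
Cost at Q = 330: (26,000/330)×300 + (330/2)×31.7 = £23,636.36 + £5,230.50 = £28,866.86.
Excess = £28,866.86 − £22,237.81 = £6,629.06.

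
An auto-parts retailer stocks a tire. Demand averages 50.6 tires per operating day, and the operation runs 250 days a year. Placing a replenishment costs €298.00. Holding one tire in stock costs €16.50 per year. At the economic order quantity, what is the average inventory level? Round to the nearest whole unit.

Annual demand D = 50.6 × 250 = 12,650.
Q* = √(2DS/H) = √(2 × 12,650 × 298 / 16.5) ≈ 675.97.
Average inventory = Q*/2 ≈ 675.97 / 2 = 337.984.

Average inventory ≈ 338 tires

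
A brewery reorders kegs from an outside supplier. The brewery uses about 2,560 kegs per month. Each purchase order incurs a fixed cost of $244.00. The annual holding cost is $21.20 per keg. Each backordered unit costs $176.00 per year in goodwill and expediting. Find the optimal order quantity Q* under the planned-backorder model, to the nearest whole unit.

Q* ≈ 890 kegs

Annual demand D = 2,560 × 12 = 30,720.
With planned backorders, Q* = √(2DS/H) · √((H+B)/B).
√(2DS/H) = √(2 × 30,720 × 244 / 21.2) = 840.916.
√((H+B)/B) = √((21.2+176)/176) = 1.0585.
Q* ≈ 890.122.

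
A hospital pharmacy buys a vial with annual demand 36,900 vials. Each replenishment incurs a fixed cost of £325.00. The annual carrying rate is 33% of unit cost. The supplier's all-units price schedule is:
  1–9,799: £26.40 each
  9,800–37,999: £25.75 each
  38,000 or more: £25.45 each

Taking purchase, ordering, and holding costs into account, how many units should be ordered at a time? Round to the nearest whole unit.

Q* ≈ 1,659 vials

Holding cost per unit per year at price C is H = 0.33·C.
Candidates are each tier's EOQ (if it falls in that tier) and each price-break quantity.
EOQ at £26.40 = 1659.2 (feasible in tier 1): TC = 36,900×£26.40 + (36,900/1659.2)×325 + (1659.2/2)×0.33×£26.40 = £988,615.36.
EOQ at £25.75 = 1680.1 < 9800, so use break Q=9800: TC = 36,900×£25.75 + (36,900/9800.0)×325 + (9800.0/2)×0.33×£25.75 = £993,036.47.
EOQ at £25.45 = 1689.9 < 38000, so use break Q=38000: TC = 36,900×£25.45 + (36,900/38000.0)×325 + (38000.0/2)×0.33×£25.45 = £1,098,992.09.
Lowest total cost is £988,615.36 at Q = 1659.2.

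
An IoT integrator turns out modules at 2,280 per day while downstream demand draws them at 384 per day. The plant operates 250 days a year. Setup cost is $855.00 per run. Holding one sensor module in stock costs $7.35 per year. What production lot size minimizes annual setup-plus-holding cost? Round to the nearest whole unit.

Q* ≈ 5,182 modules

Annual demand D = 384 × 250 = 96,000.
Production build-up factor (1 − d/p) = 1 − 384/2,280 = 0.8316.
Q* = √(2DS / (H(1 − d/p))) = √(2 × 96,000 × 855 / (7.35 × 0.8316)).
= √(164,160,000 / 6.1121) ≈ 5182.487.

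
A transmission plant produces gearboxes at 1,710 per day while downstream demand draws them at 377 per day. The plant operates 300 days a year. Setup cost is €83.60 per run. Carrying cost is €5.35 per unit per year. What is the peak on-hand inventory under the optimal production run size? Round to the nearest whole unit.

I_max ≈ 1,660 gearboxes

Annual demand D = 377 × 300 = 113,100.
Production build-up factor (1 − d/p) = 1 − 377/1,710 = 0.7795.
Q* = √(2DS / (H(1 − d/p))) = √(2 × 113,100 × 83.6 / (5.35 × 0.7795)).
= √(18,910,320 / 4.1705) ≈ 2129.392.
Maximum inventory = Q*(1 − d/p) = 2129.392 × 0.7795 ≈ 1659.929.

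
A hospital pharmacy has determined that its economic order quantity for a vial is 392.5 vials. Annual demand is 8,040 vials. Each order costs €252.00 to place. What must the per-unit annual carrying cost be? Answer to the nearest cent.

H ≈ €26.30

The basic EOQ model gives Q* = √(2DS/H); rearrange for the unknown.
From Q* = √(2DS/H): H = 2DS / Q*² = 2 × 8,040 × 252 / 392.5² = 26.3031.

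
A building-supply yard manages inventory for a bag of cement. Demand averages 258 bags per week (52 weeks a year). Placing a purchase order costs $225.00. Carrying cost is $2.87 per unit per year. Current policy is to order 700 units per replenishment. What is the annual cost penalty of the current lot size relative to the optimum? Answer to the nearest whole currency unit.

Extra cost ≈ $1,154 per year

Annual demand D = 258 × 52 = 13,416.
EOQ = √(2DS/H) = √(2 × 13,416 × 225 / 2.87) ≈ 1450.36.
Cost at Q* = (D/Q*)S + (Q*/2)H = √(2DSH) ≈ $4,162.54.
Cost at Q = 700: (13,416/700)×225 + (700/2)×2.87 = $4,312.29 + $1,004.50 = $5,316.79.
Excess = $5,316.79 − $4,162.54 = $1,154.24.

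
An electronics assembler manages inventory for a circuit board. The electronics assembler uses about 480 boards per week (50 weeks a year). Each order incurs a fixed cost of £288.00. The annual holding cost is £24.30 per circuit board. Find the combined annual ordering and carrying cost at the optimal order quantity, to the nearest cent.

TC* ≈ £18,328.21

Annual demand D = 480 × 50 = 24,000.
EOQ = √(2DS/H) = √(2 × 24,000 × 288 / 24.3) ≈ 754.25.
At Q*, ordering cost (D/Q*)S equals holding cost (Q*/2)H, each = √(DSH/2).
Minimum total = √(2DSH) = √(2 × 24,000 × 288 × 24.3) ≈ 18328.208.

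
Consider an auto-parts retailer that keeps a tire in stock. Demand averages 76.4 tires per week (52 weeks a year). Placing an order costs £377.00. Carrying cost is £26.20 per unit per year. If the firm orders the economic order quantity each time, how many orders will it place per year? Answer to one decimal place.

Annual demand D = 76.4 × 52 = 3,972.8.
The optimal lot size = √(2DS/H) = √(2 × 3,972.8 × 377 / 26.2) ≈ 338.13.
Orders per year = D / Q* = 3,972.8 / 338.13 ≈ 11.749.

N ≈ 11.7 orders per year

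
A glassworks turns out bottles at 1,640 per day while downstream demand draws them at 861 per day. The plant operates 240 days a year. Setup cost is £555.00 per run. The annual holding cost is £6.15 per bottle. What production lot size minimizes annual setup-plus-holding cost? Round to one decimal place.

Q* ≈ 8,861.0 bottles

Annual demand D = 861 × 240 = 206,640.
Production build-up factor (1 − d/p) = 1 − 861/1,640 = 0.4750.
Q* = √(2DS / (H(1 − d/p))) = √(2 × 206,640 × 555 / (6.15 × 0.4750)).
= √(229,370,400 / 2.9213) ≈ 8861.032.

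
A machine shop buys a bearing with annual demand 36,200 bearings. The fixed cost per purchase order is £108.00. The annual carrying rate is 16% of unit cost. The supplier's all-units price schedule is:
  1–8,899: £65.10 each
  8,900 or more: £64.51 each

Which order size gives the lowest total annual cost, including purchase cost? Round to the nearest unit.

Holding cost per unit per year at price C is H = 0.16·C.
Candidates are each tier's EOQ (if it falls in that tier) and each price-break quantity.
EOQ at £65.10 = 866.4 (feasible in tier 1): TC = 36,200×£65.10 + (36,200/866.4)×108 + (866.4/2)×0.16×£65.10 = £2,365,644.68.
EOQ at £64.51 = 870.4 < 8900, so use break Q=8900: TC = 36,200×£64.51 + (36,200/8900.0)×108 + (8900.0/2)×0.16×£64.51 = £2,381,632.40.
Lowest total cost is £2,365,644.68 at Q = 866.4.

Q* ≈ 866 bearings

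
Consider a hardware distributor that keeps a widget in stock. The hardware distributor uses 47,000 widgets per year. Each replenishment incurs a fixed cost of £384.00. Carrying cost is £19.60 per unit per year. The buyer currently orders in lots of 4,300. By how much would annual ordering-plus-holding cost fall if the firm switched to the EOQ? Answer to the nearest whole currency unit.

Extra cost ≈ £19,739 per year

EOQ = √(2DS/H) = √(2 × 47,000 × 384 / 19.6) ≈ 1357.07.
Cost at Q* = (D/Q*)S + (Q*/2)H = √(2DSH) ≈ £26,598.53.
Cost at Q = 4,300: (47,000/4,300)×384 + (4,300/2)×19.6 = £4,197.21 + £42,140.00 = £46,337.21.
Excess = £46,337.21 − £26,598.53 = £19,738.68.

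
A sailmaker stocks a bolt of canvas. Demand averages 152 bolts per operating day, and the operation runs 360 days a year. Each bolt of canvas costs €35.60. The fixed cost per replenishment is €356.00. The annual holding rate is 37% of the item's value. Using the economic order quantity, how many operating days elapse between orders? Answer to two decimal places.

T ≈ 11.31 days

Annual demand D = 152 × 360 = 54,720.
Holding cost H = 0.37 × €35.60 = €13.1720 per unit per year.
The optimal lot size = √(2DS/H) = √(2 × 54,720 × 356 / 13.172) ≈ 1719.84.
Cycle time = Q*/D × 360 = 1719.84 / 54,720 × 360 ≈ 11.315 days.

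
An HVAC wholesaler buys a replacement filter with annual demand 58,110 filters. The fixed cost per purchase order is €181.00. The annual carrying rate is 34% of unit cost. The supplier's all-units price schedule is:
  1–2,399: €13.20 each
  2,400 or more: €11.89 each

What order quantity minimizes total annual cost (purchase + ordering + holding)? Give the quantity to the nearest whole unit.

Q* ≈ 2,400 filters

Holding cost per unit per year at price C is H = 0.34·C.
For each price level, check whether its EOQ is feasible; otherwise the best quantity at that price is the breakpoint.
EOQ at €13.20 = 2165.0 (feasible in tier 1): TC = 58,110×€13.20 + (58,110/2165.0)×181 + (2165.0/2)×0.34×€13.20 = €776,768.42.
EOQ at €11.89 = 2281.1 < 2400, so use break Q=2400: TC = 58,110×€11.89 + (58,110/2400.0)×181 + (2400.0/2)×0.34×€11.89 = €700,161.48.
Lowest total cost is €700,161.48 at Q = 2400.0.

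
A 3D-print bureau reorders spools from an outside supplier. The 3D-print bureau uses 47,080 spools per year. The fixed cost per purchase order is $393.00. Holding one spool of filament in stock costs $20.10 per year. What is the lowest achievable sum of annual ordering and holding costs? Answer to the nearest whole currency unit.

The optimal lot size = √(2DS/H) = √(2 × 47,080 × 393 / 20.1) ≈ 1356.85.
At Q*, ordering cost (D/Q*)S equals holding cost (Q*/2)H, each = √(DSH/2).
Minimum total = √(2DSH) = √(2 × 47,080 × 393 × 20.1) ≈ 27272.662.

TC* ≈ $27,273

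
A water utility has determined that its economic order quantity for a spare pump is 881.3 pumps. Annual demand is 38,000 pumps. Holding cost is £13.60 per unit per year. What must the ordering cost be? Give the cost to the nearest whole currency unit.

The basic EOQ model gives Q* = √(2DS/H); rearrange for the unknown.
From Q* = √(2DS/H): S = Q*²H / (2D) = 881.3² × 13.6 / (2 × 38,000) = 138.9866.

S ≈ £139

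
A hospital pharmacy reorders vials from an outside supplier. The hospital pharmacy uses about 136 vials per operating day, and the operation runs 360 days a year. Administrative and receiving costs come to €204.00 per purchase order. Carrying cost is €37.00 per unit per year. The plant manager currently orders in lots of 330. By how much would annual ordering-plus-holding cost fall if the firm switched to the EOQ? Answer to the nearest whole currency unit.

Extra cost ≈ €9,185 per year

Annual demand D = 136 × 360 = 48,960.
EOQ = √(2DS/H) = √(2 × 48,960 × 204 / 37) ≈ 734.77.
Cost at Q* = (D/Q*)S + (Q*/2)H = √(2DSH) ≈ €27,186.40.
Cost at Q = 330: (48,960/330)×204 + (330/2)×37 = €30,266.18 + €6,105.00 = €36,371.18.
Excess = €36,371.18 − €27,186.40 = €9,184.79.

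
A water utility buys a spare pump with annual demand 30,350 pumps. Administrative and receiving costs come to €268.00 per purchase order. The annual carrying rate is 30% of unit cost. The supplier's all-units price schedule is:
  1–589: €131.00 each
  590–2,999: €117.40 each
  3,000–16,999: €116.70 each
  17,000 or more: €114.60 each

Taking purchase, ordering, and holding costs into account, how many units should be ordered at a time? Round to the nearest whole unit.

Q* ≈ 680 pumps

Holding cost per unit per year at price C is H = 0.30·C.
Evaluate total cost at each tier's feasible EOQ or, if the EOQ is below the tier, at the tier's minimum quantity.
Tier 1 (€131.00): EOQ = 643.4 exceeds tier's upper bound 589, so this tier is dominated.
EOQ at €117.40 = 679.6 (feasible in tier 2): TC = 30,350×€117.40 + (30,350/679.6)×268 + (679.6/2)×0.30×€117.40 = €3,587,026.27.
EOQ at €116.70 = 681.7 < 3000, so use break Q=3000: TC = 30,350×€116.70 + (30,350/3000.0)×268 + (3000.0/2)×0.30×€116.70 = €3,597,071.27.
EOQ at €114.60 = 687.9 < 17000, so use break Q=17000: TC = 30,350×€114.60 + (30,350/17000.0)×268 + (17000.0/2)×0.30×€114.60 = €3,770,818.46.
Lowest total cost is €3,587,026.27 at Q = 679.6.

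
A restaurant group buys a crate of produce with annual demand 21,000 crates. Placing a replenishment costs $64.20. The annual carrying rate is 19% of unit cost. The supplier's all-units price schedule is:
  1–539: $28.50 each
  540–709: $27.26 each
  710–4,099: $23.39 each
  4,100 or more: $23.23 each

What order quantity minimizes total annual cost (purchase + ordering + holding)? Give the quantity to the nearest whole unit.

Holding cost per unit per year at price C is H = 0.19·C.
Evaluate total cost at each tier's feasible EOQ or, if the EOQ is below the tier, at the tier's minimum quantity.
Tier 1 ($28.50): EOQ = 705.7 exceeds tier's upper bound 539, so this tier is dominated.
Tier 2 ($27.26): EOQ = 721.5 exceeds tier's upper bound 709, so this tier is dominated.
EOQ at $23.39 = 778.9 (feasible in tier 3): TC = 21,000×$23.39 + (21,000/778.9)×64.2 + (778.9/2)×0.19×$23.39 = $494,651.66.
EOQ at $23.23 = 781.6 < 4100, so use break Q=4100: TC = 21,000×$23.23 + (21,000/4100.0)×64.2 + (4100.0/2)×0.19×$23.23 = $497,206.91.
Lowest total cost is $494,651.66 at Q = 778.9.

Q* ≈ 779 crates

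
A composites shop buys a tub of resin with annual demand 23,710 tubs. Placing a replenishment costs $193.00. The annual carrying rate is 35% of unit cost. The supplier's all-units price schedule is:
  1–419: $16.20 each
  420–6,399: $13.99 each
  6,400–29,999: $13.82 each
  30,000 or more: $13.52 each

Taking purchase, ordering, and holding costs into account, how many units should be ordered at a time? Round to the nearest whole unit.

Q* ≈ 1,367 tubs

Holding cost per unit per year at price C is H = 0.35·C.
Evaluate total cost at each tier's feasible EOQ or, if the EOQ is below the tier, at the tier's minimum quantity.
Tier 1 ($16.20): EOQ = 1270.5 exceeds tier's upper bound 419, so this tier is dominated.
EOQ at $13.99 = 1367.2 (feasible in tier 2): TC = 23,710×$13.99 + (23,710/1367.2)×193 + (1367.2/2)×0.35×$13.99 = $338,397.16.
EOQ at $13.82 = 1375.5 < 6400, so use break Q=6400: TC = 23,710×$13.82 + (23,710/6400.0)×193 + (6400.0/2)×0.35×$13.82 = $343,865.60.
EOQ at $13.52 = 1390.7 < 30000, so use break Q=30000: TC = 23,710×$13.52 + (23,710/30000.0)×193 + (30000.0/2)×0.35×$13.52 = $391,691.73.
Lowest total cost is $338,397.16 at Q = 1367.2.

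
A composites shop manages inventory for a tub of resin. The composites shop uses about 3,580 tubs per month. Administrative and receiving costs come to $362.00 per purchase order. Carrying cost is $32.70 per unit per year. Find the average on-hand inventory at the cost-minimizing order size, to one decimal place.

Average inventory ≈ 487.6 tubs

Annual demand D = 3,580 × 12 = 42,960.
EOQ = √(2DS/H) = √(2 × 42,960 × 362 / 32.7) ≈ 975.28.
Average inventory = Q*/2 ≈ 975.28 / 2 = 487.638.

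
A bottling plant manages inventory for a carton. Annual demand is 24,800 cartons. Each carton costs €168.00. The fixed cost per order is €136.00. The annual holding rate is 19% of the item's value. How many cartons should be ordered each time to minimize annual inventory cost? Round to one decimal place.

Holding cost H = 0.19 × €168.00 = €31.9200 per unit per year.
EOQ = √(2DS / H) = √(2 × 24,800 × 136 / 31.92).
= √(6,745,600 / 31.92) = √211,328.3208 ≈ 459.705.

Q* ≈ 459.7 cartons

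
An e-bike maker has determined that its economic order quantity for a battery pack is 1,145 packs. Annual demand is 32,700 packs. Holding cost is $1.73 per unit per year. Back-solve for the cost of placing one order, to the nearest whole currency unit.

The basic EOQ model gives Q* = √(2DS/H); rearrange for the unknown.
From Q* = √(2DS/H): S = Q*²H / (2D) = 1,145² × 1.73 / (2 × 32,700) = 34.6800.

S ≈ $35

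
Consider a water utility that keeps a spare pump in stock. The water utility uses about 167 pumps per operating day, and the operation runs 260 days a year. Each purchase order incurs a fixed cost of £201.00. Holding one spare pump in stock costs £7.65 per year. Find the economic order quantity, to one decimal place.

Annual demand D = 167 × 260 = 43,420.
EOQ = √(2DS / H) = √(2 × 43,420 × 201 / 7.65).
= √(17,454,840 / 7.65) = √2,281,678.4314 ≈ 1510.523.

Q* ≈ 1,510.5 pumps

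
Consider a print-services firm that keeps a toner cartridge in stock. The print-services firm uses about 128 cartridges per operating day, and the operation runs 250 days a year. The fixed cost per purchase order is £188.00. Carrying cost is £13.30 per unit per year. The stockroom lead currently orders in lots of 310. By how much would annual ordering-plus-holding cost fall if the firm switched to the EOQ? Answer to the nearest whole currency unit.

Extra cost ≈ £8,818 per year

Annual demand D = 128 × 250 = 32,000.
EOQ = √(2DS/H) = √(2 × 32,000 × 188 / 13.3) ≈ 951.14.
Cost at Q* = (D/Q*)S + (Q*/2)H = √(2DSH) ≈ £12,650.12.
Cost at Q = 310: (32,000/310)×188 + (310/2)×13.3 = £19,406.45 + £2,061.50 = £21,467.95.
Excess = £21,467.95 − £12,650.12 = £8,817.83.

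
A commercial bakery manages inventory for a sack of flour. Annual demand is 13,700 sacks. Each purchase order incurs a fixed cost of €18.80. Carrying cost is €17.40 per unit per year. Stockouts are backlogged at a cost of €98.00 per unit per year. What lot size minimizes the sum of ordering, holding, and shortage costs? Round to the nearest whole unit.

Q* ≈ 187 sacks

With planned backorders, Q* = √(2DS/H) · √((H+B)/B).
√(2DS/H) = √(2 × 13,700 × 18.8 / 17.4) = 172.060.
√((H+B)/B) = √((17.4+98)/98) = 1.0852.
Q* ≈ 186.711.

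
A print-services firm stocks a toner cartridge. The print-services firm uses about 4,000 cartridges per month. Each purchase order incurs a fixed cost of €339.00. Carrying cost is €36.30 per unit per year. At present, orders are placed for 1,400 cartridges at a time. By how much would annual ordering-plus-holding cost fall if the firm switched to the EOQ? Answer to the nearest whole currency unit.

Annual demand D = 4,000 × 12 = 48,000.
EOQ = √(2DS/H) = √(2 × 48,000 × 339 / 36.3) ≈ 946.85.
Cost at Q* = (D/Q*)S + (Q*/2)H = √(2DSH) ≈ €34,370.73.
Cost at Q = 1,400: (48,000/1,400)×339 + (1,400/2)×36.3 = €11,622.86 + €25,410.00 = €37,032.86.
Excess = €37,032.86 − €34,370.73 = €2,662.13.

Extra cost ≈ €2,662 per year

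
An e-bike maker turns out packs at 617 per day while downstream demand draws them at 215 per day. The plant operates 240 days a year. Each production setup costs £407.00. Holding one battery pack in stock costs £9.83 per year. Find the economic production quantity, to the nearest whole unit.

Annual demand D = 215 × 240 = 51,600.
Production build-up factor (1 − d/p) = 1 − 215/617 = 0.6515.
Q* = √(2DS / (H(1 − d/p))) = √(2 × 51,600 × 407 / (9.83 × 0.6515)).
= √(42,002,400 / 6.4046) ≈ 2560.884.

Q* ≈ 2,561 packs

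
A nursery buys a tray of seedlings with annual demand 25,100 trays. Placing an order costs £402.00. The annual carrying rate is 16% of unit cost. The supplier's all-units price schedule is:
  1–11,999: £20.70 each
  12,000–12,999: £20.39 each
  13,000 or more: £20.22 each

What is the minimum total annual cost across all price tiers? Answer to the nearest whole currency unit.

TC* ≈ £527,745

Holding cost per unit per year at price C is H = 0.16·C.
For each price level, check whether its EOQ is feasible; otherwise the best quantity at that price is the breakpoint.
EOQ at £20.70 = 2468.4 (feasible in tier 1): TC = 25,100×£20.70 + (25,100/2468.4)×402 + (2468.4/2)×0.16×£20.70 = £527,745.42.
EOQ at £20.39 = 2487.1 < 12000, so use break Q=12000: TC = 25,100×£20.39 + (25,100/12000.0)×402 + (12000.0/2)×0.16×£20.39 = £532,204.25.
EOQ at £20.22 = 2497.6 < 13000, so use break Q=13000: TC = 25,100×£20.22 + (25,100/13000.0)×402 + (13000.0/2)×0.16×£20.22 = £529,326.97.
Lowest total cost among the candidates is at Q = 2468.4.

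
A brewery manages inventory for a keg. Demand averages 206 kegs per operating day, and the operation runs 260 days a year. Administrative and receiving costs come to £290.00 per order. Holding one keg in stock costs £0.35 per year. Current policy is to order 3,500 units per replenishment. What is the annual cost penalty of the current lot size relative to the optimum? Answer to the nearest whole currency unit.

Extra cost ≈ £1,753 per year

Annual demand D = 206 × 260 = 53,560.
EOQ = √(2DS/H) = √(2 × 53,560 × 290 / 0.35) ≈ 9421.07.
Cost at Q* = (D/Q*)S + (Q*/2)H = √(2DSH) ≈ £3,297.37.
Cost at Q = 3,500: (53,560/3,500)×290 + (3,500/2)×0.35 = £4,437.83 + £612.50 = £5,050.33.
Excess = £5,050.33 − £3,297.37 = £1,752.95.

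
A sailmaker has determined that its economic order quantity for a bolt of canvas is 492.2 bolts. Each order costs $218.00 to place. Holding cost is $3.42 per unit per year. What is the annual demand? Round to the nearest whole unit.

Invert the EOQ relation Q*² = 2DS/H.
From Q* = √(2DS/H): D = Q*²H / (2S) = 492.2² × 3.42 / (2 × 218) = 1900.303.

D ≈ 1,900 bolts per year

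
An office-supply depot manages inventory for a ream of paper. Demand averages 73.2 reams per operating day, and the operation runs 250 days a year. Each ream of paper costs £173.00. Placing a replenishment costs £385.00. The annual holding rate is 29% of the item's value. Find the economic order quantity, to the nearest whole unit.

Q* ≈ 530 reams

Annual demand D = 73.2 × 250 = 18,300.
Holding cost H = 0.29 × £173.00 = £50.1700 per unit per year.
EOQ = √(2DS / H) = √(2 × 18,300 × 385 / 50.17).
= √(14,091,000 / 50.17) = √280,865.0588 ≈ 529.967.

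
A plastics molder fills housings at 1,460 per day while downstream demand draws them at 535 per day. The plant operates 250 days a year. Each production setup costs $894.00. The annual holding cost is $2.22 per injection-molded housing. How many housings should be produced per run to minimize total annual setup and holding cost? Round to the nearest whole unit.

Q* ≈ 13,039 housings

Annual demand D = 535 × 250 = 133,750.
Production build-up factor (1 − d/p) = 1 − 535/1,460 = 0.6336.
Q* = √(2DS / (H(1 − d/p))) = √(2 × 133,750 × 894 / (2.22 × 0.6336)).
= √(239,145,000 / 1.4065) ≈ 13039.464.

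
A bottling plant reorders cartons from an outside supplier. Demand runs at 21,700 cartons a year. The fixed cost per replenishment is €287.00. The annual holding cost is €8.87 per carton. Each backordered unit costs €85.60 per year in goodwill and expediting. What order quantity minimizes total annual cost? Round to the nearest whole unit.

With planned backorders, Q* = √(2DS/H) · √((H+B)/B).
√(2DS/H) = √(2 × 21,700 × 287 / 8.87) = 1185.015.
√((H+B)/B) = √((8.87+85.6)/85.6) = 1.0505.
Q* ≈ 1244.899.

Q* ≈ 1,245 cartons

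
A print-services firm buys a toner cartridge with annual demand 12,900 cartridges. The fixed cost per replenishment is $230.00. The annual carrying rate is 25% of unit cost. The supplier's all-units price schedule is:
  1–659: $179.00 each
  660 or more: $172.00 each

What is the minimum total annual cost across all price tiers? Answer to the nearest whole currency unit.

Holding cost per unit per year at price C is H = 0.25·C.
Candidates are each tier's EOQ (if it falls in that tier) and each price-break quantity.
EOQ at $179.00 = 364.1 (feasible in tier 1): TC = 12,900×$179.00 + (12,900/364.1)×230 + (364.1/2)×0.25×$179.00 = $2,325,395.60.
EOQ at $172.00 = 371.5 < 660, so use break Q=660: TC = 12,900×$172.00 + (12,900/660.0)×230 + (660.0/2)×0.25×$172.00 = $2,237,485.45.
Lowest total cost among the candidates is at Q = 660.0.

TC* ≈ $2,237,485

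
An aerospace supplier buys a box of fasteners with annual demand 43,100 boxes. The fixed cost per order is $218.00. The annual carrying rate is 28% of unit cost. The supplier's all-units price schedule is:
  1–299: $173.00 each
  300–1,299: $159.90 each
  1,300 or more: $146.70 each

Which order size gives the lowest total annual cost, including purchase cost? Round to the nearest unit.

Holding cost per unit per year at price C is H = 0.28·C.
Candidates are each tier's EOQ (if it falls in that tier) and each price-break quantity.
Tier 1 ($173.00): EOQ = 622.8 exceeds tier's upper bound 299, so this tier is dominated.
EOQ at $159.90 = 647.9 (feasible in tier 2): TC = 43,100×$159.90 + (43,100/647.9)×218 + (647.9/2)×0.28×$159.90 = $6,920,695.82.
EOQ at $146.70 = 676.4 < 1300, so use break Q=1300: TC = 43,100×$146.70 + (43,100/1300.0)×218 + (1300.0/2)×0.28×$146.70 = $6,356,696.94.
Lowest total cost is $6,356,696.94 at Q = 1300.0.

Q* ≈ 1,300 boxes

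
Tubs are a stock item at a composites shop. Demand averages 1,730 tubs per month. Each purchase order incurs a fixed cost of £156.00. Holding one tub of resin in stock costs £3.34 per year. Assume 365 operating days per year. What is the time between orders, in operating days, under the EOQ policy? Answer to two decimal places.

T ≈ 24.48 days

Annual demand D = 1,730 × 12 = 20,760.
The optimal lot size = √(2DS/H) = √(2 × 20,760 × 156 / 3.34) ≈ 1392.57.
Cycle time = Q*/D × 365 = 1392.57 / 20,760 × 365 ≈ 24.484 days.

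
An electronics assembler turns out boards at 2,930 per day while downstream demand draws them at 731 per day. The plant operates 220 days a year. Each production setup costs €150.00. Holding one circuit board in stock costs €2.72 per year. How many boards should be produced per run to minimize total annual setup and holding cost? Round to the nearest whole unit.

Annual demand D = 731 × 220 = 160,820.
Production build-up factor (1 − d/p) = 1 − 731/2,930 = 0.7505.
Q* = √(2DS / (H(1 − d/p))) = √(2 × 160,820 × 150 / (2.72 × 0.7505)).
= √(48,246,000 / 2.0414) ≈ 4861.468.

Q* ≈ 4,861 boards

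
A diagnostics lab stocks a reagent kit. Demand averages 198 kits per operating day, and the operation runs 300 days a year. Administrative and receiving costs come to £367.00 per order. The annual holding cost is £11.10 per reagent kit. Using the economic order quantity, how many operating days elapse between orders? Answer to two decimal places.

T ≈ 10.01 days

Annual demand D = 198 × 300 = 59,400.
EOQ = √(2DS/H) = √(2 × 59,400 × 367 / 11.1) ≈ 1981.89.
Cycle time = Q*/D × 300 = 1981.89 / 59,400 × 300 ≈ 10.010 days.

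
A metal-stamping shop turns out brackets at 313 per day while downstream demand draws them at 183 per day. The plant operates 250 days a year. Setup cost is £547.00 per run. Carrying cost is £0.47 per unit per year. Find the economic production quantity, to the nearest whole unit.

Q* ≈ 16,012 brackets

Annual demand D = 183 × 250 = 45,750.
Production build-up factor (1 − d/p) = 1 − 183/313 = 0.4153.
Q* = √(2DS / (H(1 − d/p))) = √(2 × 45,750 × 547 / (0.47 × 0.4153)).
= √(50,050,500 / 0.1952) ≈ 16012.376.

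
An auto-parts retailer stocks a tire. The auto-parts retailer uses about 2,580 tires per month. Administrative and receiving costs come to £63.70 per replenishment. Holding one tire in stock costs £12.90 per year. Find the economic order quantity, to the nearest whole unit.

Annual demand D = 2,580 × 12 = 30,960.
EOQ = √(2DS / H) = √(2 × 30,960 × 63.7 / 12.9).
= √(3,944,304 / 12.9) = √305,760 ≈ 552.956.

Q* ≈ 553 tires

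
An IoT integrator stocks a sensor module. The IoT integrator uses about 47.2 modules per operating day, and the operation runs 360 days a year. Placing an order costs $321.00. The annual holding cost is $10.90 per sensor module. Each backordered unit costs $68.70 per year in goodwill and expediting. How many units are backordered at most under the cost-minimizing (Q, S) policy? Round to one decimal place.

Annual demand D = 47.2 × 360 = 16,992.
With planned backorders, Q* = √(2DS/H) · √((H+B)/B).
√(2DS/H) = √(2 × 16,992 × 321 / 10.9) = 1000.407.
√((H+B)/B) = √((10.9+68.7)/68.7) = 1.0764.
Q* ≈ 1076.849.
S* = Q* · H/(H+B) = 1076.849 × 10.9/79.6 ≈ 147.458.

S* ≈ 147.5 modules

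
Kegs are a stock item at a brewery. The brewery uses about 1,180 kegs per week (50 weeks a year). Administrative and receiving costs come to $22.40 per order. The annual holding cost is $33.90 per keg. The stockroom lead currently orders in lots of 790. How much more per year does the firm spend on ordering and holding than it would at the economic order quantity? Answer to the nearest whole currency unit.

Extra cost ≈ $5,597 per year

Annual demand D = 1,180 × 50 = 59,000.
EOQ = √(2DS/H) = √(2 × 59,000 × 22.4 / 33.9) ≈ 279.23.
Cost at Q* = (D/Q*)S + (Q*/2)H = √(2DSH) ≈ $9,465.96.
Cost at Q = 790: (59,000/790)×22.4 + (790/2)×33.9 = $1,672.91 + $13,390.50 = $15,063.41.
Excess = $15,063.41 − $9,465.96 = $5,597.45.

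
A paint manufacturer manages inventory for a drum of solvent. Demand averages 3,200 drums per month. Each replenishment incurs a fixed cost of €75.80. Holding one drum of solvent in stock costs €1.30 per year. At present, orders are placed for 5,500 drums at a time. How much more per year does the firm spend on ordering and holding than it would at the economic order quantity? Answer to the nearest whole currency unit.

Extra cost ≈ €1,353 per year

Annual demand D = 3,200 × 12 = 38,400.
EOQ = √(2DS/H) = √(2 × 38,400 × 75.8 / 1.3) ≈ 2116.14.
Cost at Q* = (D/Q*)S + (Q*/2)H = √(2DSH) ≈ €2,750.98.
Cost at Q = 5,500: (38,400/5,500)×75.8 + (5,500/2)×1.3 = €529.22 + €3,575.00 = €4,104.22.
Excess = €4,104.22 − €2,750.98 = €1,353.25.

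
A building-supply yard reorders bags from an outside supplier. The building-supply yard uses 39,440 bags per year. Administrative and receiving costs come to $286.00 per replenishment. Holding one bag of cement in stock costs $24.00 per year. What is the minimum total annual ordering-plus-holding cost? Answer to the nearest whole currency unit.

EOQ = √(2DS/H) = √(2 × 39,440 × 286 / 24) ≈ 969.53.
At the optimum the two cost components are equal, so total cost = 2·(Q*/2)H = Q*·H.
Minimum total = √(2DSH) = √(2 × 39,440 × 286 × 24) ≈ 23268.698.

TC* ≈ $23,269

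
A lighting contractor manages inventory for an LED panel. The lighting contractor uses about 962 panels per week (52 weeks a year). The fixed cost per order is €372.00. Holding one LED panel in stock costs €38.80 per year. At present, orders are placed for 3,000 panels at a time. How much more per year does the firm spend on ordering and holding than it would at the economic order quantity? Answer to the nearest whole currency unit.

Annual demand D = 962 × 52 = 50,024.
EOQ = √(2DS/H) = √(2 × 50,024 × 372 / 38.8) ≈ 979.40.
Cost at Q* = (D/Q*)S + (Q*/2)H = √(2DSH) ≈ €38,000.69.
Cost at Q = 3,000: (50,024/3,000)×372 + (3,000/2)×38.8 = €6,202.98 + €58,200.00 = €64,402.98.
Excess = €64,402.98 − €38,000.69 = €26,402.28.

Extra cost ≈ €26,402 per year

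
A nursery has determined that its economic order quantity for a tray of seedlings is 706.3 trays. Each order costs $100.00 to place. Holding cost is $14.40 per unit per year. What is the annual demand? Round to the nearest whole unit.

Invert the EOQ relation Q*² = 2DS/H.
From Q* = √(2DS/H): D = Q*²H / (2S) = 706.3² × 14.4 / (2 × 100) = 35917.898.

D ≈ 35,918 trays per year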